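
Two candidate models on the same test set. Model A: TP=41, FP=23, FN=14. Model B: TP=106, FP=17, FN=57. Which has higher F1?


Model A: P=41/64=0.6406, R=41/55=0.7455, F1=2PR/(P+R)=2TP/(2TP+FP+FN)=82/119=0.6891
Model B: P=106/123=0.8618, R=106/163=0.6503, F1=2PR/(P+R)=2TP/(2TP+FP+FN)=212/286=0.7413
0.6891 < 0.7413 → Model B

Model B


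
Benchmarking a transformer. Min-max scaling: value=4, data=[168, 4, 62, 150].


min=4, max=168
(4-4)/(168-4) = 0/164 = 0.0

0.0


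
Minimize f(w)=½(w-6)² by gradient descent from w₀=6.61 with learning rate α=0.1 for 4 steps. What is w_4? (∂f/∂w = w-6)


step 1: grad = 6.61-6 = 0.61; w = 6.61 - 0.1·(0.61) = 6.549
step 2: grad = 6.549-6 = 0.549; w = 6.549 - 0.1·(0.549) = 6.4941
step 3: grad = 6.4941-6 = 0.4941; w = 6.4941 - 0.1·(0.4941) = 6.44469
step 4: grad = 6.44469-6 = 0.44469; w = 6.44469 - 0.1·(0.44469) = 6.400221

6.400221


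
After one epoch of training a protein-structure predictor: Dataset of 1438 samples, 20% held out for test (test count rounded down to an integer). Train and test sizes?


Test = ⌊1438·20/100⌋ = 287
Train = 1438 - 287 = 1151

Train: 1151, Test: 287


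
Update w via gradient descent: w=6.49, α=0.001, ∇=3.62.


w_new = w - α·∇
= 6.49 - 0.001·3.62
= 6.49 - 0.00362
= 6.48638

6.48638


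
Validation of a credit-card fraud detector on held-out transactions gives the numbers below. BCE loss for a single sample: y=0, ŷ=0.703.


BCE = -[y·ln(p) + (1-y)·ln(1-p)]
= -0 - 1·ln(1-0.703)
= -ln(0.297) = 1.214

1.214


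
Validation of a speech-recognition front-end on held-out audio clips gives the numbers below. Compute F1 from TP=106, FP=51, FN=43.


Precision = 106/157 = 0.6752
Recall = 106/149 = 0.7114
F1 = 2·P·R/(P+R) = 2·TP/(2·TP+FP+FN) = 212/(212+51+43) = 212/306 = 0.6928

0.6928


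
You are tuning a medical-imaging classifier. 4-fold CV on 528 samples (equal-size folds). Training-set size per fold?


Fold size = 528/4 = 132
Training per fold = 528 - 132 = 396

396


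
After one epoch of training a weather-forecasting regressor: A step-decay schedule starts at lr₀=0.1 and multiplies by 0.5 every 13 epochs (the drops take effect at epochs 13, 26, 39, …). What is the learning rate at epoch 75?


n_drops = ⌊75/13⌋ = 5
lr = 0.1·0.5^5 = 0.1·0.03125 = 0.003125

0.003125


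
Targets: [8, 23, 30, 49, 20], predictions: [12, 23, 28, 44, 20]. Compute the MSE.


Squared errors: (8-12)²=16, (23-23)²=0, (30-28)²=4, (49-44)²=25, (20-20)²=0
Sum = 45
MSE = 45/5 = 9

9


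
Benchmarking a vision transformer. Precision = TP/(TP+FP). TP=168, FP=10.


Precision = TP/(TP+FP)
= 168/(168+10)
= 168/178 = 94.38%

94.38%


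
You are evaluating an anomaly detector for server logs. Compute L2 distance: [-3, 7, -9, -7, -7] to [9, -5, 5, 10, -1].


d = √((-3-9)² + (7+ 5)² + (-9-5)² + (-7-10)² + (-7+ 1)²)
  = √(144 + 144 + 196 + 289 + 36)
  = √809 = 28.4429

28.4429


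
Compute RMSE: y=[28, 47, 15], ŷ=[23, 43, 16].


MSE = 42/3 = 14
RMSE = √(42/3) = 3.7417

3.7417


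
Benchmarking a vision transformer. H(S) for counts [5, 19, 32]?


Probabilities: [5/56, 19/56, 32/56] ≈ [0.0893, 0.3393, 0.5714]
H = -((5/56)·log₂(5/56) + (19/56)·log₂(19/56) + (32/56)·log₂(32/56))
  = 1.3016 bits

1.3016 bits


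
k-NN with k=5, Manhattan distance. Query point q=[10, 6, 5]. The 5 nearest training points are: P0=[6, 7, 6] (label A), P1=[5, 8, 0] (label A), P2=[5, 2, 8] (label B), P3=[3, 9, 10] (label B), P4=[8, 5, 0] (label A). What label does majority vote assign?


d(q,P0) = 6  (label A)
d(q,P1) = 12  (label A)
d(q,P2) = 12  (label B)
d(q,P3) = 15  (label B)
d(q,P4) = 8  (label A)
Votes: A=3, B=2
Majority → A

A


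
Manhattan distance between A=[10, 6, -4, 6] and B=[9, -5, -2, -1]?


d = |10-9| + |6+ 5| + |-4+ 2| + |6+ 1|
  = 1 + 11 + 2 + 7
  = 21

21


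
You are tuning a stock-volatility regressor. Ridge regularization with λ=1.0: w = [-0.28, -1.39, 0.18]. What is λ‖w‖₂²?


‖w‖₂² = (-0.28)² + (-1.39)² + (0.18)²
     = 0.0784 + 1.9321 + 0.0324
     = 2.0429
λ·‖w‖₂² = 1.0·2.0429 = 2.0429

2.0429


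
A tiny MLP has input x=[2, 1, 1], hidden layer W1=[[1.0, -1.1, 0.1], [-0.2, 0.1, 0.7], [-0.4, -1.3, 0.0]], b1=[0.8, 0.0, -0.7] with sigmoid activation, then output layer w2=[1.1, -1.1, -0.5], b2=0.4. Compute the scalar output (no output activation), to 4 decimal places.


z1[0] = (1.0)·(2) + (-1.1)·(1) + (0.1)·(1) + 0.8 = 1.8
z1[1] = (-0.2)·(2) + (0.1)·(1) + (0.7)·(1) + 0.0 = 0.4
z1[2] = (-0.4)·(2) + (-1.3)·(1) + (0.0)·(1) - 0.7 = -2.8
h = sigmoid(z1) = [0.8581, 0.5987, 0.0573]
output = (1.1)·(0.8581) + (-1.1)·(0.5987) + (-0.5)·(0.0573) + 0.4 = 0.6567

0.6567


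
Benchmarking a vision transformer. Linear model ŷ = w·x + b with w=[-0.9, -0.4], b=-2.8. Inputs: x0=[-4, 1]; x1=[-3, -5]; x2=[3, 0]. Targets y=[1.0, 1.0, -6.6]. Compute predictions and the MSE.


ŷ0 = (-0.9)·(-4) + (-0.4)·(1) - 2.8 = 0.4
ŷ1 = (-0.9)·(-3) + (-0.4)·(-5) - 2.8 = 1.9
ŷ2 = (-0.9)·(3) + (-0.4)·(0) - 2.8 = -5.5
errors² = [0.36, 0.81, 1.21]
MSE = 2.3800/3 = 0.7933

0.7933


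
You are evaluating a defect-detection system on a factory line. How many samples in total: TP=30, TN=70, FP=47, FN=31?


Total = TP + TN + FP + FN
= 30 + 70 + 47 + 31
= 178
(Predicted positive: 77, predicted negative: 101)

178


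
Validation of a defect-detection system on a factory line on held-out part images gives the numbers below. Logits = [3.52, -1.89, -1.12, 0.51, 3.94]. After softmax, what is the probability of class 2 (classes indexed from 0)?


Exponentials: e^3.52=33.7844, e^-1.89=0.1511, e^-1.12=0.3263, e^0.51=1.6653, e^3.94=51.4186
Sum = 87.3457
Softmax = [0.3868, 0.0017, 0.0037, 0.0191, 0.5887]
p[2] = 0.3263/87.3457 = 0.0037

0.0037


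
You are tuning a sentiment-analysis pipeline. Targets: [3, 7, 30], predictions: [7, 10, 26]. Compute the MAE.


Absolute errors: |3-7|=4, |7-10|=3, |30-26|=4
Sum = 11
MAE = 11/3 = 11/3

11/3


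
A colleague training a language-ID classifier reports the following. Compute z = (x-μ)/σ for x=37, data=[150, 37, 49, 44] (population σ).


μ = 70, σ = 46.3843
z = (37 - 70)/46.3843 = -0.7114

-0.7114


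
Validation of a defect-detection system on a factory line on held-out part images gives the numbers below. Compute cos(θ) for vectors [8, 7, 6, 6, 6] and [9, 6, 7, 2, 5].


A·B = 8·9 + 7·6 + 6·7 + 6·2 + 6·5 = 198
‖A‖ = √221 = 14.8661, ‖B‖ = √195 = 13.9642
cos = 198/(√221·√195) = 198/√43095 = 0.9538

0.9538


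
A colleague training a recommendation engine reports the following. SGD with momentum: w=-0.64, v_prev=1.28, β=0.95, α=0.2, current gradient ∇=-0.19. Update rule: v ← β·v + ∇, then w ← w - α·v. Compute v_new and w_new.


v_new = 0.95·1.28 - 0.19 = 1.216 - 0.19 = 1.026
w_new = -0.64 - 0.2·1.026 = -0.64 - 0.2052 = -0.8452

v_new=1.026, w_new=-0.8452


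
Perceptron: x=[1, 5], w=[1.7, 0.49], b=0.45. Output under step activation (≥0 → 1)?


z = (1)·(1.7) + (5)·(0.49) + 0.45
  = 4.6
step(z) = 1 (z≥0)

1


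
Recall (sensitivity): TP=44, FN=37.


Recall = TP/(TP+FN)
= 44/(44+37)
= 44/81 = 54.32%

54.32%


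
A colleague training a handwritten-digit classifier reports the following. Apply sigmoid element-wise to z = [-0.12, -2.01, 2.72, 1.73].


σ(-0.12) = 1/(1+e^0.12) = 0.47
σ(-2.01) = 1/(1+e^2.01) = 0.1182
σ(2.72) = 1/(1+e^-2.72) = 0.9382
σ(1.73) = 1/(1+e^-1.73) = 0.8494
result = [0.47, 0.1182, 0.9382, 0.8494]

[0.47, 0.1182, 0.9382, 0.8494]


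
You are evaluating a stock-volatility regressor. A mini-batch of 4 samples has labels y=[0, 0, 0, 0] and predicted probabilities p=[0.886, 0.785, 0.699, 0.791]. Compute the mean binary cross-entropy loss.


L[0] = -ln(1-0.886) = -ln(0.114) = 2.1716
L[1] = -ln(1-0.785) = -ln(0.215) = 1.5371
L[2] = -ln(1-0.699) = -ln(0.301) = 1.2006
L[3] = -ln(1-0.791) = -ln(0.209) = 1.5654
mean = (2.1716 + 1.5371 + 1.2006 + 1.5654)/4 = 1.6187

1.6187


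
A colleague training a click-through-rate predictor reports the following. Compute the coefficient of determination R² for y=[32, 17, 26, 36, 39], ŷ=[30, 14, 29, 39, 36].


ȳ = 30
SS_res = Σ(y-ŷ)² = 40
SS_tot = Σ(y-ȳ)² = 306
R² = 1 - SS_res/SS_tot = 1 - 0.1307 = 0.8693

0.8693


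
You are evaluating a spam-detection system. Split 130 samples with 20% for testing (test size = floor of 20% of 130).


Test = ⌊130·20/100⌋ = 26
Train = 130 - 26 = 104

Train: 104, Test: 26


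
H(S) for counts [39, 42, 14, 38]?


Probabilities: [39/133, 42/133, 14/133, 38/133] ≈ [0.2932, 0.3158, 0.1053, 0.2857]
H = -((39/133)·log₂(39/133) + (42/133)·log₂(42/133) + (14/133)·log₂(14/133) + (38/133)·log₂(38/133))
  = 1.9024 bits

1.9024 bits


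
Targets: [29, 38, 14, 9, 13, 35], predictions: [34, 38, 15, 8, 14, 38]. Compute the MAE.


Absolute errors: |29-34|=5, |38-38|=0, |14-15|=1, |9-8|=1, |13-14|=1, |35-38|=3
Sum = 11
MAE = 11/6 = 11/6

11/6


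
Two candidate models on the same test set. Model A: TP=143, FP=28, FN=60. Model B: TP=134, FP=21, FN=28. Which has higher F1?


Model A: P=143/171=0.8363, R=143/203=0.7044, F1=2PR/(P+R)=2TP/(2TP+FP+FN)=286/374=0.7647
Model B: P=134/155=0.8645, R=134/162=0.8272, F1=2PR/(P+R)=2TP/(2TP+FP+FN)=268/317=0.8454
0.7647 < 0.8454 → Model B

Model B


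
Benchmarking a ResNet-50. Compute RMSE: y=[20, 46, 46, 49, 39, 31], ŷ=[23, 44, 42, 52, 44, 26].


MSE = 88/6 = 14.6667
RMSE = √(88/6) = 3.8297

3.8297


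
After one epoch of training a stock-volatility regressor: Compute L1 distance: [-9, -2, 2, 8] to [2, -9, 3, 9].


d = |-9-2| + |-2+ 9| + |2-3| + |8-9|
  = 11 + 7 + 1 + 1
  = 20

20


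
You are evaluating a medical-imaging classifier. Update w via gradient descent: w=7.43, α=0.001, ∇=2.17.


w_new = w - α·∇
= 7.43 - 0.001·2.17
= 7.43 - 0.00217
= 7.42783

7.42783


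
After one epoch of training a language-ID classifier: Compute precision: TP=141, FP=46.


Precision = TP/(TP+FP)
= 141/(141+46)
= 141/187 = 75.4%

75.4%


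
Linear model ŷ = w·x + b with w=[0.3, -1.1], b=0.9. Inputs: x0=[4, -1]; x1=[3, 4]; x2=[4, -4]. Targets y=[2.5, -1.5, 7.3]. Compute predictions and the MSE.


ŷ0 = (0.3)·(4) + (-1.1)·(-1) + 0.9 = 3.2
ŷ1 = (0.3)·(3) + (-1.1)·(4) + 0.9 = -2.6
ŷ2 = (0.3)·(4) + (-1.1)·(-4) + 0.9 = 6.5
errors² = [0.49, 1.21, 0.64]
MSE = 2.3400/3 = 0.78

0.78


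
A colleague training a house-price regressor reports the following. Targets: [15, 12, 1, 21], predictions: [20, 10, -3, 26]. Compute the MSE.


Squared errors: (15-20)²=25, (12-10)²=4, (1+ 3)²=16, (21-26)²=25
Sum = 70
MSE = 70/4 = 35/2

35/2


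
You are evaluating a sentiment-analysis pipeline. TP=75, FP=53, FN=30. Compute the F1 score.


Precision = 75/128 = 0.5859
Recall = 75/105 = 0.7143
F1 = 2·P·R/(P+R) = 2·TP/(2·TP+FP+FN) = 150/(150+53+30) = 150/233 = 0.6438

0.6438


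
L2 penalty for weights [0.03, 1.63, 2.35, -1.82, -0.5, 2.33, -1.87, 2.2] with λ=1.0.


‖w‖₂² = (0.03)² + (1.63)² + (2.35)² + (-1.82)² + (-0.5)² + (2.33)² + (-1.87)² + (2.2)²
     = 0.0009 + 2.6569 + 5.5225 + 3.3124 + 0.25 + 5.4289 + 3.4969 + 4.84
     = 25.5085
λ·‖w‖₂² = 1.0·25.5085 = 25.5085

25.5085


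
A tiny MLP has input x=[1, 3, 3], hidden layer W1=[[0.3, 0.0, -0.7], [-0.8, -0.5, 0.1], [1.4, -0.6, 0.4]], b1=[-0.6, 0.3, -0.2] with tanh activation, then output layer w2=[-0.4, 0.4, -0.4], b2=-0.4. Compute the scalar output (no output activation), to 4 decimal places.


z1[0] = (0.3)·(1) + (0.0)·(3) + (-0.7)·(3) - 0.6 = -2.4
z1[1] = (-0.8)·(1) + (-0.5)·(3) + (0.1)·(3) + 0.3 = -1.7
z1[2] = (1.4)·(1) + (-0.6)·(3) + (0.4)·(3) - 0.2 = 0.6
h = tanh(z1) = [-0.9837, -0.9354, 0.537]
output = (-0.4)·(-0.9837) + (0.4)·(-0.9354) + (-0.4)·(0.537) - 0.4 = -0.5955

-0.5955


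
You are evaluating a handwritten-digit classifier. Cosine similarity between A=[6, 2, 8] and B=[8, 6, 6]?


A·B = 6·8 + 2·6 + 8·6 = 108
‖A‖ = √104 = 10.198, ‖B‖ = √136 = 11.6619
cos = 108/(√104·√136) = 108/√14144 = 0.9081

0.9081


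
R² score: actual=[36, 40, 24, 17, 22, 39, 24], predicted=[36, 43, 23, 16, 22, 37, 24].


ȳ = 28.8571
SS_res = Σ(y-ŷ)² = 15
SS_tot = Σ(y-ȳ)² = 512.86
R² = 1 - SS_res/SS_tot = 1 - 0.0292 = 0.9708

0.9708


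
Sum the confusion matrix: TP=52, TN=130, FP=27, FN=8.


Total = TP + TN + FP + FN
= 52 + 130 + 27 + 8
= 217
(Predicted positive: 79, predicted negative: 138)

217


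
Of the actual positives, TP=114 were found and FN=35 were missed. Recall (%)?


Recall = TP/(TP+FN)
= 114/(114+35)
= 114/149 = 76.51%

76.51%


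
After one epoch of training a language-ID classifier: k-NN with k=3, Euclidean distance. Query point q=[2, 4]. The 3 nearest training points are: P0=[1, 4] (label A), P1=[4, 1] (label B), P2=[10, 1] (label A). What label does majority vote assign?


d(q,P0) = 1.0  (label A)
d(q,P1) = 3.6056  (label B)
d(q,P2) = 8.544  (label A)
Votes: A=2, B=1
Majority → A

A


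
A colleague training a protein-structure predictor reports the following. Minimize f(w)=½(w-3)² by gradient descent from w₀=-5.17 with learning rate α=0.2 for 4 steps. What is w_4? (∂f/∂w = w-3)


step 1: grad = -5.17-3 = -8.17; w = -5.17 - 0.2·(-8.17) = -3.536
step 2: grad = -3.536-3 = -6.536; w = -3.536 - 0.2·(-6.536) = -2.2288
step 3: grad = -2.2288-3 = -5.2288; w = -2.2288 - 0.2·(-5.2288) = -1.18304
step 4: grad = -1.18304-3 = -4.18304; w = -1.18304 - 0.2·(-4.18304) = -0.346432

-0.346432


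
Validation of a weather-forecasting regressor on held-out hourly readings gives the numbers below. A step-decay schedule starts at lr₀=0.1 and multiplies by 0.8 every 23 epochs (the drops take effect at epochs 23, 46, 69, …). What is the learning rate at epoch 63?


n_drops = ⌊63/23⌋ = 2
lr = 0.1·0.8^2 = 0.1·0.64 = 0.064

0.064


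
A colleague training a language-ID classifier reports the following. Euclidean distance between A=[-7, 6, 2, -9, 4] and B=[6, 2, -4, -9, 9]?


d = √((-7-6)² + (6-2)² + (2+ 4)² + (-9+ 9)² + (4-9)²)
  = √(169 + 16 + 36 + 0 + 25)
  = √246 = 15.6844

15.6844


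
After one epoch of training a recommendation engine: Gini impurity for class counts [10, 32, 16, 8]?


Probabilities: [10/66, 32/66, 16/66, 8/66] ≈ [0.1515, 0.4848, 0.2424, 0.1212]
Σpᵢ² = (100 + 1024 + 256 + 64)/66² = 1444/4356
Gini = 1 - Σpᵢ² = 1 - 1444/4356 = 0.6685

0.6685


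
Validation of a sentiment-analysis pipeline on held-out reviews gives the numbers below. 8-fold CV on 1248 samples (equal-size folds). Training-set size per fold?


Fold size = 1248/8 = 156
Training per fold = 1248 - 156 = 1092

1092


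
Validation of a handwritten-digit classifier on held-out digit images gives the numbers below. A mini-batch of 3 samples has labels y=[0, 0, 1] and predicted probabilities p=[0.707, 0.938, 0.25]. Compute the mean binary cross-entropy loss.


L[0] = -ln(1-0.707) = -ln(0.293) = 1.2276
L[1] = -ln(1-0.938) = -ln(0.062) = 2.7806
L[2] = -ln(0.25) = 1.3863
mean = (1.2276 + 2.7806 + 1.3863)/3 = 1.7982

1.7982


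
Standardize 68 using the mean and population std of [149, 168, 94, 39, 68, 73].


μ = 98.5, σ = 45.6828
z = (68 - 98.5)/45.6828 = -0.6676

-0.6676


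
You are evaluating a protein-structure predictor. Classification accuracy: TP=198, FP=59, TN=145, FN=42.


Accuracy = (TP+TN)/(TP+TN+FP+FN)
= (198+145)/(444)
= 343/444 = 77.25%

77.25%


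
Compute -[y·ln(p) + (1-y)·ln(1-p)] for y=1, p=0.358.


BCE = -[y·ln(p) + (1-y)·ln(1-p)]
= -1·ln(0.358) - 0
= -ln(0.358) = 1.0272

1.0272


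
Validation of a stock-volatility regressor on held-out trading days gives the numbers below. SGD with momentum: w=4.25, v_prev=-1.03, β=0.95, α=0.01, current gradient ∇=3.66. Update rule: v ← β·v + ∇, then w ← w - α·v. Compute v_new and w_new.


v_new = 0.95·-1.03 + 3.66 = -0.9785 + 3.66 = 2.6815
w_new = 4.25 - 0.01·2.6815 = 4.25 - 0.026815 = 4.223185

v_new=2.6815, w_new=4.223185


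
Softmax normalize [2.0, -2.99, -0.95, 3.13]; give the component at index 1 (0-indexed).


Exponentials: e^2.0=7.3891, e^-2.99=0.0503, e^-0.95=0.3867, e^3.13=22.874
Sum = 30.7001
Softmax = [0.2407, 0.0016, 0.0126, 0.7451]
p[1] = 0.0503/30.7001 = 0.0016

0.0016


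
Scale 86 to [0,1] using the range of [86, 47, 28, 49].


min=28, max=86
(86-28)/(86-28) = 58/58 = 1.0

1.0


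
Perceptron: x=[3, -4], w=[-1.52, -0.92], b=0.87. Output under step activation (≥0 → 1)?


z = (3)·(-1.52) + (-4)·(-0.92) + 0.87
  = -0.01
step(z) = 0 (z<0)

0


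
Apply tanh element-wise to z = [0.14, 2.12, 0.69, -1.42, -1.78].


tanh(0.14) = 0.1391
tanh(2.12) = 0.9716
tanh(0.69) = 0.598
tanh(-1.42) = -0.8896
tanh(-1.78) = -0.9447
result = [0.1391, 0.9716, 0.598, -0.8896, -0.9447]

[0.1391, 0.9716, 0.598, -0.8896, -0.9447]


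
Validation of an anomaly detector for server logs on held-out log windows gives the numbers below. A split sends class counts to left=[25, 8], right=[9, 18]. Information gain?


Parent = [34, 26], H_parent = 0.9871
H_left = 0.799 (n=33), H_right = 0.9183 (n=27)
H_children = (33/60)·0.799 + (27/60)·0.9183 = 0.8527
IG = 0.9871 - 0.8527 = 0.1344

0.1344


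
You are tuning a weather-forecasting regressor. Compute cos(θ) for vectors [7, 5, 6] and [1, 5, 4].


A·B = 7·1 + 5·5 + 6·4 = 56
‖A‖ = √110 = 10.4881, ‖B‖ = √42 = 6.4807
cos = 56/(√110·√42) = 56/√4620 = 0.8239

0.8239


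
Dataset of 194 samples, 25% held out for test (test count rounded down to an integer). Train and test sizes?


Test = ⌊194·25/100⌋ = 48
Train = 194 - 48 = 146

Train: 146, Test: 48


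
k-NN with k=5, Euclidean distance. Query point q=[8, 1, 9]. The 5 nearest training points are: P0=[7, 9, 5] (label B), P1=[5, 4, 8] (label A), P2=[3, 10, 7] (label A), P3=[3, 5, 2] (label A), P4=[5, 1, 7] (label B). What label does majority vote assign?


d(q,P0) = 9.0  (label B)
d(q,P1) = 4.3589  (label A)
d(q,P2) = 10.4881  (label A)
d(q,P3) = 9.4868  (label A)
d(q,P4) = 3.6056  (label B)
Votes: A=3, B=2
Majority → A

A


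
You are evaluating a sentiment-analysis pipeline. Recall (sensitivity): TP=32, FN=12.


Recall = TP/(TP+FN)
= 32/(32+12)
= 32/44 = 72.73%

72.73%


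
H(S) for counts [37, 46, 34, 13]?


Probabilities: [37/130, 46/130, 34/130, 13/130] ≈ [0.2846, 0.3538, 0.2615, 0.1]
H = -((37/130)·log₂(37/130) + (46/130)·log₂(46/130) + (34/130)·log₂(34/130) + (13/130)·log₂(13/130))
  = 1.8846 bits

1.8846 bits


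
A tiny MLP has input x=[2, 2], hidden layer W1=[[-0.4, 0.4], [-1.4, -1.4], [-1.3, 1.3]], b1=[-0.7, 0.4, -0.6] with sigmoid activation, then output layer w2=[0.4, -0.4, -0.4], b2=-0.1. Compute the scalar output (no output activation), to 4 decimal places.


z1[0] = (-0.4)·(2) + (0.4)·(2) - 0.7 = -0.7
z1[1] = (-1.4)·(2) + (-1.4)·(2) + 0.4 = -5.2
z1[2] = (-1.3)·(2) + (1.3)·(2) - 0.6 = -0.6
h = sigmoid(z1) = [0.3318, 0.0055, 0.3543]
output = (0.4)·(0.3318) + (-0.4)·(0.0055) + (-0.4)·(0.3543) - 0.1 = -0.1112

-0.1112


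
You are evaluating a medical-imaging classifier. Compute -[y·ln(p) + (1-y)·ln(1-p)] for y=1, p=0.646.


BCE = -[y·ln(p) + (1-y)·ln(1-p)]
= -1·ln(0.646) - 0
= -ln(0.646) = 0.437

0.437


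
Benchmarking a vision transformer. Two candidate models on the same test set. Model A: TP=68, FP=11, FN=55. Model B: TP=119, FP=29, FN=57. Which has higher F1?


Model A: P=68/79=0.8608, R=68/123=0.5528, F1=2PR/(P+R)=2TP/(2TP+FP+FN)=136/202=0.6733
Model B: P=119/148=0.8041, R=119/176=0.6761, F1=2PR/(P+R)=2TP/(2TP+FP+FN)=238/324=0.7346
0.6733 < 0.7346 → Model B

Model B


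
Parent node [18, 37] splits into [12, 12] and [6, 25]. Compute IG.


Parent = [18, 37], H_parent = 0.9121
H_left = 1 (n=24), H_right = 0.7088 (n=31)
H_children = (24/55)·1 + (31/55)·0.7088 = 0.8359
IG = 0.9121 - 0.8359 = 0.0762

0.0762


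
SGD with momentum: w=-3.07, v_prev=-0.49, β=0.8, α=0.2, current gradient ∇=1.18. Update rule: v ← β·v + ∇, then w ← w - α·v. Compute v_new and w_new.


v_new = 0.8·-0.49 + 1.18 = -0.392 + 1.18 = 0.788
w_new = -3.07 - 0.2·0.788 = -3.07 - 0.1576 = -3.2276

v_new=0.788, w_new=-3.2276


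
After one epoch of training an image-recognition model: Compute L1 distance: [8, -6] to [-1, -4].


d = |8+ 1| + |-6+ 4|
  = 9 + 2
  = 11

11


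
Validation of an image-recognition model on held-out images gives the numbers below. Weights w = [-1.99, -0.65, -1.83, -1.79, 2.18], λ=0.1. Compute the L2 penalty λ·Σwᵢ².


‖w‖₂² = (-1.99)² + (-0.65)² + (-1.83)² + (-1.79)² + (2.18)²
     = 3.9601 + 0.4225 + 3.3489 + 3.2041 + 4.7524
     = 15.688
λ·‖w‖₂² = 0.1·15.688 = 1.5688

1.5688


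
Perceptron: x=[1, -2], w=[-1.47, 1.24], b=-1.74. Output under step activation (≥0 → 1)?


z = (1)·(-1.47) + (-2)·(1.24) - 1.74
  = -5.69
step(z) = 0 (z<0)

0


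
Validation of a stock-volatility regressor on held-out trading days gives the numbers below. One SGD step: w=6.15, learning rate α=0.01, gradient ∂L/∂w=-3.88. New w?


w_new = w - α·∇
= 6.15 - 0.01·-3.88
= 6.15 + 0.0388
= 6.1888

6.1888


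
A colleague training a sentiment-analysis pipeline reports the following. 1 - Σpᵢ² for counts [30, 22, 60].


Probabilities: [30/112, 22/112, 60/112] ≈ [0.2679, 0.1964, 0.5357]
Σpᵢ² = (900 + 484 + 3600)/112² = 4984/12544
Gini = 1 - Σpᵢ² = 1 - 4984/12544 = 0.6027

0.6027


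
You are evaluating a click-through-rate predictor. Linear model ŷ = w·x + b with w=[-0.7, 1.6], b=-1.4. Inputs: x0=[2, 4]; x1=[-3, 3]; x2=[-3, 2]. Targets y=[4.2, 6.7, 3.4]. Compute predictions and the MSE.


ŷ0 = (-0.7)·(2) + (1.6)·(4) - 1.4 = 3.6
ŷ1 = (-0.7)·(-3) + (1.6)·(3) - 1.4 = 5.5
ŷ2 = (-0.7)·(-3) + (1.6)·(2) - 1.4 = 3.9
errors² = [0.36, 1.44, 0.25]
MSE = 2.0500/3 = 0.6833

0.6833


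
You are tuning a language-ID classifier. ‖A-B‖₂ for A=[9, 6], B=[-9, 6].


d = √((9+ 9)² + (6-6)²)
  = √(324 + 0)
  = √324 = 18.0

18.0


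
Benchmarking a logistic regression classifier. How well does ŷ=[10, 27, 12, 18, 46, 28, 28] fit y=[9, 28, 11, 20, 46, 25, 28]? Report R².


ȳ = 23.8571
SS_res = Σ(y-ŷ)² = 16
SS_tot = Σ(y-ȳ)² = 926.86
R² = 1 - SS_res/SS_tot = 1 - 0.0173 = 0.9827

0.9827


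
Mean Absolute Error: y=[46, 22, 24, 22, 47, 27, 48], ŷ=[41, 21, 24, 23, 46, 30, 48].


Absolute errors: |46-41|=5, |22-21|=1, |24-24|=0, |22-23|=1, |47-46|=1, |27-30|=3, |48-48|=0
Sum = 11
MAE = 11/7 = 11/7

11/7


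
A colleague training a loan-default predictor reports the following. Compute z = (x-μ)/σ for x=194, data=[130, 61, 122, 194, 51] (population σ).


μ = 111.6, σ = 51.9022
z = (194 - 111.6)/51.9022 = 1.5876

1.5876


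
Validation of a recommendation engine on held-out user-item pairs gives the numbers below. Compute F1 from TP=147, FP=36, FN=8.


Precision = 147/183 = 0.8033
Recall = 147/155 = 0.9484
F1 = 2·P·R/(P+R) = 2·TP/(2·TP+FP+FN) = 294/(294+36+8) = 294/338 = 0.8698

0.8698


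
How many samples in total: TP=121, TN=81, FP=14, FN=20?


Total = TP + TN + FP + FN
= 121 + 81 + 14 + 20
= 236
(Predicted positive: 135, predicted negative: 101)

236


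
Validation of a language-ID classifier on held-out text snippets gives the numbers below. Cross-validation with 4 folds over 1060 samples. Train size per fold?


Fold size = 1060/4 = 265
Training per fold = 1060 - 265 = 795

795


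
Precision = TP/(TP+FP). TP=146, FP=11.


Precision = TP/(TP+FP)
= 146/(146+11)
= 146/157 = 92.99%

92.99%


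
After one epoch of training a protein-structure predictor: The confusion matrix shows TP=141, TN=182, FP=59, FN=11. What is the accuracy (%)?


Accuracy = (TP+TN)/(TP+TN+FP+FN)
= (141+182)/(393)
= 323/393 = 82.19%

82.19%


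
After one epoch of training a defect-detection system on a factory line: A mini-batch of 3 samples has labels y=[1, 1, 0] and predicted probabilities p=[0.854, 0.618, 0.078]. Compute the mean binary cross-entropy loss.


L[0] = -ln(0.854) = 0.1578
L[1] = -ln(0.618) = 0.4813
L[2] = -ln(1-0.078) = -ln(0.922) = 0.0812
mean = (0.1578 + 0.4813 + 0.0812)/3 = 0.2401

0.2401


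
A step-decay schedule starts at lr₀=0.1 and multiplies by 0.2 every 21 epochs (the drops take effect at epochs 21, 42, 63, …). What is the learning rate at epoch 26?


n_drops = ⌊26/21⌋ = 1
lr = 0.1·0.2^1 = 0.1·0.2 = 0.02

0.02


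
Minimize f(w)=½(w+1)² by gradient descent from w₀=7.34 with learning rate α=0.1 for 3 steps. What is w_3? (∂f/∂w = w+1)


step 1: grad = 7.34+1 = 8.34; w = 7.34 - 0.1·(8.34) = 6.506
step 2: grad = 6.506+1 = 7.506; w = 6.506 - 0.1·(7.506) = 5.7554
step 3: grad = 5.7554+1 = 6.7554; w = 5.7554 - 0.1·(6.7554) = 5.07986

5.07986


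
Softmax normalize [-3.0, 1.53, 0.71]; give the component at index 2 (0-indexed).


Exponentials: e^-3.0=0.0498, e^1.53=4.6182, e^0.71=2.034
Sum = 6.702
Softmax = [0.0074, 0.6891, 0.3035]
p[2] = 2.034/6.702 = 0.3035

0.3035


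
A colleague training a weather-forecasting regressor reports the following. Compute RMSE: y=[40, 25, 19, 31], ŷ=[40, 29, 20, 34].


MSE = 26/4 = 6.5
RMSE = √(26/4) = 2.5495

2.5495


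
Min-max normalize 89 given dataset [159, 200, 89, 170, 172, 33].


min=33, max=200
(89-33)/(200-33) = 56/167 = 0.3353

0.3353


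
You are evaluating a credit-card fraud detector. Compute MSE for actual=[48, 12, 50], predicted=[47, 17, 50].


Squared errors: (48-47)²=1, (12-17)²=25, (50-50)²=0
Sum = 26
MSE = 26/3 = 26/3

26/3


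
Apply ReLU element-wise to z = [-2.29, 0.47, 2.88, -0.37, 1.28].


ReLU(-2.29) = max(0, -2.29) = 0.0
ReLU(0.47) = max(0, 0.47) = 0.47
ReLU(2.88) = max(0, 2.88) = 2.88
ReLU(-0.37) = max(0, -0.37) = 0.0
ReLU(1.28) = max(0, 1.28) = 1.28
result = [0.0, 0.47, 2.88, 0.0, 1.28]

[0.0, 0.47, 2.88, 0.0, 1.28]


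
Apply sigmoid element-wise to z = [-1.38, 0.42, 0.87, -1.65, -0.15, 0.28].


σ(-1.38) = 1/(1+e^1.38) = 0.201
σ(0.42) = 1/(1+e^-0.42) = 0.6035
σ(0.87) = 1/(1+e^-0.87) = 0.7047
σ(-1.65) = 1/(1+e^1.65) = 0.1611
σ(-0.15) = 1/(1+e^0.15) = 0.4626
σ(0.28) = 1/(1+e^-0.28) = 0.5695
result = [0.201, 0.6035, 0.7047, 0.1611, 0.4626, 0.5695]

[0.201, 0.6035, 0.7047, 0.1611, 0.4626, 0.5695]


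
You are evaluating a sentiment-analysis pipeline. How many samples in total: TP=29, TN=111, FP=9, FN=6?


Total = TP + TN + FP + FN
= 29 + 111 + 9 + 6
= 155
(Predicted positive: 38, predicted negative: 117)

155


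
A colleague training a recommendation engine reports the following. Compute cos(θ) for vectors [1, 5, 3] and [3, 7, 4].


A·B = 1·3 + 5·7 + 3·4 = 50
‖A‖ = √35 = 5.9161, ‖B‖ = √74 = 8.6023
cos = 50/(√35·√74) = 50/√2590 = 0.9825

0.9825


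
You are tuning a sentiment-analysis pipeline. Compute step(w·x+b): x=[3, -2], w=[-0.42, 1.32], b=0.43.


z = (3)·(-0.42) + (-2)·(1.32) + 0.43
  = -3.47
step(z) = 0 (z<0)

0


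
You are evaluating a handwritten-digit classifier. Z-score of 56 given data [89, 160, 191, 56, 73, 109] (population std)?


μ = 113, σ = 47.8435
z = (56 - 113)/47.8435 = -1.1914

-1.1914


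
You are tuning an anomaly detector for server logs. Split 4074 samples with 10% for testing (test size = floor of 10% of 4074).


Test = ⌊4074·10/100⌋ = 407
Train = 4074 - 407 = 3667

Train: 3667, Test: 407


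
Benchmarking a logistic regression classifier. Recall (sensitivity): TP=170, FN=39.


Recall = TP/(TP+FN)
= 170/(170+39)
= 170/209 = 81.34%

81.34%


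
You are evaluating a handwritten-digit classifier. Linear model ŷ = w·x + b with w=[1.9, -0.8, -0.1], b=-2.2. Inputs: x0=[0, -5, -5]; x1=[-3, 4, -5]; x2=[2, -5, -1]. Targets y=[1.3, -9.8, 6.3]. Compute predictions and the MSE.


ŷ0 = (1.9)·(0) + (-0.8)·(-5) + (-0.1)·(-5) - 2.2 = 2.3
ŷ1 = (1.9)·(-3) + (-0.8)·(4) + (-0.1)·(-5) - 2.2 = -10.6
ŷ2 = (1.9)·(2) + (-0.8)·(-5) + (-0.1)·(-1) - 2.2 = 5.7
errors² = [1.0, 0.64, 0.36]
MSE = 2.0000/3 = 0.6667

0.6667


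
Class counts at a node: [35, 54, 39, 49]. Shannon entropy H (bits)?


Probabilities: [35/177, 54/177, 39/177, 49/177] ≈ [0.1977, 0.3051, 0.2203, 0.2768]
H = -((35/177)·log₂(35/177) + (54/177)·log₂(54/177) + (39/177)·log₂(39/177) + (49/177)·log₂(49/177))
  = 1.9787 bits

1.9787 bits


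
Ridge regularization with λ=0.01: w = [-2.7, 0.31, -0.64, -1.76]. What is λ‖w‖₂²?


‖w‖₂² = (-2.7)² + (0.31)² + (-0.64)² + (-1.76)²
     = 7.29 + 0.0961 + 0.4096 + 3.0976
     = 10.8933
λ·‖w‖₂² = 0.01·10.8933 = 0.108933

0.108933


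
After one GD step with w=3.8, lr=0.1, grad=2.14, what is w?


w_new = w - α·∇
= 3.8 - 0.1·2.14
= 3.8 - 0.214
= 3.586

3.586


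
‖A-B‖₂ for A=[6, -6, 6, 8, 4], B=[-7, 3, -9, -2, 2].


d = √((6+ 7)² + (-6-3)² + (6+ 9)² + (8+ 2)² + (4-2)²)
  = √(169 + 81 + 225 + 100 + 4)
  = √579 = 24.0624

24.0624


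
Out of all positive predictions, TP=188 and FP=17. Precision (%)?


Precision = TP/(TP+FP)
= 188/(188+17)
= 188/205 = 91.71%

91.71%


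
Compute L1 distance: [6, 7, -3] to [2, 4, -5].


d = |6-2| + |7-4| + |-3+ 5|
  = 4 + 3 + 2
  = 9

9


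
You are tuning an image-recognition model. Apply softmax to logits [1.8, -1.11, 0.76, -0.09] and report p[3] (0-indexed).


Exponentials: e^1.8=6.0496, e^-1.11=0.3296, e^0.76=2.1383, e^-0.09=0.9139
Sum = 9.4314
Softmax = [0.6414, 0.0349, 0.2267, 0.0969]
p[3] = 0.9139/9.4314 = 0.0969

0.0969


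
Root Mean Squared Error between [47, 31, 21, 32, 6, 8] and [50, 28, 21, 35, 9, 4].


MSE = 52/6 = 8.6667
RMSE = √(52/6) = 2.9439

2.9439


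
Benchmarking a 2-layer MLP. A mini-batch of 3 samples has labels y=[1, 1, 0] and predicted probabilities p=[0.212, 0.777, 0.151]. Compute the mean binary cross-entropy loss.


L[0] = -ln(0.212) = 1.5512
L[1] = -ln(0.777) = 0.2523
L[2] = -ln(1-0.151) = -ln(0.849) = 0.1637
mean = (1.5512 + 0.2523 + 0.1637)/3 = 0.6557

0.6557


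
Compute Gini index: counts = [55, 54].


Probabilities: [55/109, 54/109] ≈ [0.5046, 0.4954]
Σpᵢ² = (3025 + 2916)/109² = 5941/11881
Gini = 1 - Σpᵢ² = 1 - 5941/11881 = 0.5

0.5


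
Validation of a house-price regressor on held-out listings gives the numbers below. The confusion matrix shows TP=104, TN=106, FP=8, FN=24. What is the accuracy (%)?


Accuracy = (TP+TN)/(TP+TN+FP+FN)
= (104+106)/(242)
= 210/242 = 86.78%

86.78%


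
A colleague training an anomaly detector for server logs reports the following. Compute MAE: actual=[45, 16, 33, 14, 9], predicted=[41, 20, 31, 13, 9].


Absolute errors: |45-41|=4, |16-20|=4, |33-31|=2, |14-13|=1, |9-9|=0
Sum = 11
MAE = 11/5 = 11/5

11/5


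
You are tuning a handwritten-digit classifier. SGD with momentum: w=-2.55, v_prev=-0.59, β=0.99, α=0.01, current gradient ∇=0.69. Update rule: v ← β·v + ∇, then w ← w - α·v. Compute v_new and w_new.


v_new = 0.99·-0.59 + 0.69 = -0.5841 + 0.69 = 0.1059
w_new = -2.55 - 0.01·0.1059 = -2.55 - 0.001059 = -2.551059

v_new=0.1059, w_new=-2.551059


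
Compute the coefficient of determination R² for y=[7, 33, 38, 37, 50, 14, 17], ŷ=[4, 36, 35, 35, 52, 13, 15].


ȳ = 28
SS_res = Σ(y-ŷ)² = 40
SS_tot = Σ(y-ȳ)² = 1448
R² = 1 - SS_res/SS_tot = 1 - 0.0276 = 0.9724

0.9724


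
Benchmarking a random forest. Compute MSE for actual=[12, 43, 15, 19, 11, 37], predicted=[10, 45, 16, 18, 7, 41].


Squared errors: (12-10)²=4, (43-45)²=4, (15-16)²=1, (19-18)²=1, (11-7)²=16, (37-41)²=16
Sum = 42
MSE = 42/6 = 7

7


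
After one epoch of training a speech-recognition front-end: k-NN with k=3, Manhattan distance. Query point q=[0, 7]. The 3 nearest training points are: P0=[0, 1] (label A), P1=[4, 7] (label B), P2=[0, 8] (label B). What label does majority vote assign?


d(q,P0) = 6  (label A)
d(q,P1) = 4  (label B)
d(q,P2) = 1  (label B)
Votes: A=1, B=2
Majority → B

B


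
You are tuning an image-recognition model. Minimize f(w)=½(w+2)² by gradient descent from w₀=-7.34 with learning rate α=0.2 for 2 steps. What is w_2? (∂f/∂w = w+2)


step 1: grad = -7.34+2 = -5.34; w = -7.34 - 0.2·(-5.34) = -6.272
step 2: grad = -6.272+2 = -4.272; w = -6.272 - 0.2·(-4.272) = -5.4176

-5.4176


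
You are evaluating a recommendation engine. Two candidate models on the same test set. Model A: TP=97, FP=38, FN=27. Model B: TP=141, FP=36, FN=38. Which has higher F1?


Model A: P=97/135=0.7185, R=97/124=0.7823, F1=2PR/(P+R)=2TP/(2TP+FP+FN)=194/259=0.749
Model B: P=141/177=0.7966, R=141/179=0.7877, F1=2PR/(P+R)=2TP/(2TP+FP+FN)=282/356=0.7921
0.749 < 0.7921 → Model B

Model B


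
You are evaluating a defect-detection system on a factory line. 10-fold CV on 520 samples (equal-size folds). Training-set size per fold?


Fold size = 520/10 = 52
Training per fold = 520 - 52 = 468

468


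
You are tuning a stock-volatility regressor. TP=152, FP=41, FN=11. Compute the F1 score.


Precision = 152/193 = 0.7876
Recall = 152/163 = 0.9325
F1 = 2·P·R/(P+R) = 2·TP/(2·TP+FP+FN) = 304/(304+41+11) = 304/356 = 0.8539

0.8539


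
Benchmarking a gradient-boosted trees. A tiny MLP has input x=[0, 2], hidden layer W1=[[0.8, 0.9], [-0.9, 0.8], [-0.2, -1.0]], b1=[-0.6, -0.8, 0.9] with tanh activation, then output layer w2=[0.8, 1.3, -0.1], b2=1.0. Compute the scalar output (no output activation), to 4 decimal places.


z1[0] = (0.8)·(0) + (0.9)·(2) - 0.6 = 1.2
z1[1] = (-0.9)·(0) + (0.8)·(2) - 0.8 = 0.8
z1[2] = (-0.2)·(0) + (-1.0)·(2) + 0.9 = -1.1
h = tanh(z1) = [0.8337, 0.664, -0.8005]
output = (0.8)·(0.8337) + (1.3)·(0.664) + (-0.1)·(-0.8005) + 1.0 = 2.6102

2.6102


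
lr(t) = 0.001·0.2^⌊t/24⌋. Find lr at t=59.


n_drops = ⌊59/24⌋ = 2
lr = 0.001·0.2^2 = 0.001·0.04 = 0.00004

0.00004


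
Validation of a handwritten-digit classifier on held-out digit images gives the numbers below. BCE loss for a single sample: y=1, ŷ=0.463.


BCE = -[y·ln(p) + (1-y)·ln(1-p)]
= -1·ln(0.463) - 0
= -ln(0.463) = 0.77

0.77


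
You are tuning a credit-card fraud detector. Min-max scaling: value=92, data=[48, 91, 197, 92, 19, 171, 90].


min=19, max=197
(92-19)/(197-19) = 73/178 = 0.4101

0.4101


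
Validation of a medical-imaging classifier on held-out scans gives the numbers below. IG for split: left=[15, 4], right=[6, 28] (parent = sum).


Parent = [21, 32], H_parent = 0.9687
H_left = 0.7425 (n=19), H_right = 0.6723 (n=34)
H_children = (19/53)·0.7425 + (34/53)·0.6723 = 0.6975
IG = 0.9687 - 0.6975 = 0.2712

0.2712


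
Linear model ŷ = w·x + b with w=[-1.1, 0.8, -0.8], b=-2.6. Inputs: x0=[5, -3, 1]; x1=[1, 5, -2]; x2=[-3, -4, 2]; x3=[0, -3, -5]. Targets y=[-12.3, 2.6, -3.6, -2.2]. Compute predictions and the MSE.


ŷ0 = (-1.1)·(5) + (0.8)·(-3) + (-0.8)·(1) - 2.6 = -11.3
ŷ1 = (-1.1)·(1) + (0.8)·(5) + (-0.8)·(-2) - 2.6 = 1.9
ŷ2 = (-1.1)·(-3) + (0.8)·(-4) + (-0.8)·(2) - 2.6 = -4.1
ŷ3 = (-1.1)·(0) + (0.8)·(-3) + (-0.8)·(-5) - 2.6 = -1.0
errors² = [1.0, 0.49, 0.25, 1.44]
MSE = 3.1800/4 = 0.795

0.795


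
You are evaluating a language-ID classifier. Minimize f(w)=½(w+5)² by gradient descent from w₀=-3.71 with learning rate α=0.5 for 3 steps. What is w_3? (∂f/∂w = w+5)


step 1: grad = -3.71+5 = 1.29; w = -3.71 - 0.5·(1.29) = -4.355
step 2: grad = -4.355+5 = 0.645; w = -4.355 - 0.5·(0.645) = -4.6775
step 3: grad = -4.6775+5 = 0.3225; w = -4.6775 - 0.5·(0.3225) = -4.83875

-4.83875


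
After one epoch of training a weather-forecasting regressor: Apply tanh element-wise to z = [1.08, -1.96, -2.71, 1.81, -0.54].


tanh(1.08) = 0.7932
tanh(-1.96) = -0.9611
tanh(-2.71) = -0.9912
tanh(1.81) = 0.9478
tanh(-0.54) = -0.493
result = [0.7932, -0.9611, -0.9912, 0.9478, -0.493]

[0.7932, -0.9611, -0.9912, 0.9478, -0.493]


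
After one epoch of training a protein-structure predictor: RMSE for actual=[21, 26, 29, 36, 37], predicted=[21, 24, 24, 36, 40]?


MSE = 38/5 = 7.6
RMSE = √(38/5) = 2.7568

2.7568


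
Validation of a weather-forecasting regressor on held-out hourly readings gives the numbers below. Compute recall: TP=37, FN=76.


Recall = TP/(TP+FN)
= 37/(37+76)
= 37/113 = 32.74%

32.74%


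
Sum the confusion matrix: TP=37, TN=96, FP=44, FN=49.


Total = TP + TN + FP + FN
= 37 + 96 + 44 + 49
= 226
(Predicted positive: 81, predicted negative: 145)

226


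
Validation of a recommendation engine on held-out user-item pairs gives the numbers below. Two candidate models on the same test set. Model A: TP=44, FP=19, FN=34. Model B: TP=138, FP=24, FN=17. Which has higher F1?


Model A: P=44/63=0.6984, R=44/78=0.5641, F1=2PR/(P+R)=2TP/(2TP+FP+FN)=88/141=0.6241
Model B: P=138/162=0.8519, R=138/155=0.8903, F1=2PR/(P+R)=2TP/(2TP+FP+FN)=276/317=0.8707
0.6241 < 0.8707 → Model B

Model B


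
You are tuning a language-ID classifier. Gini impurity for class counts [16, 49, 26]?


Probabilities: [16/91, 49/91, 26/91] ≈ [0.1758, 0.5385, 0.2857]
Σpᵢ² = (256 + 2401 + 676)/91² = 3333/8281
Gini = 1 - Σpᵢ² = 1 - 3333/8281 = 0.5975

0.5975


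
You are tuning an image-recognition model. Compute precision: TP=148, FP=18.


Precision = TP/(TP+FP)
= 148/(148+18)
= 148/166 = 89.16%

89.16%


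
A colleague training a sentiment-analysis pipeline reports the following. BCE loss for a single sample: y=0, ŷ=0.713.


BCE = -[y·ln(p) + (1-y)·ln(1-p)]
= -0 - 1·ln(1-0.713)
= -ln(0.287) = 1.2483

1.2483


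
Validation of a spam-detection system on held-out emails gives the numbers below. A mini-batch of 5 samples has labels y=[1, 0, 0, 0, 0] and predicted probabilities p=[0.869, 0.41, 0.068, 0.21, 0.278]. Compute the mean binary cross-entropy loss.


L[0] = -ln(0.869) = 0.1404
L[1] = -ln(1-0.41) = -ln(0.59) = 0.5276
L[2] = -ln(1-0.068) = -ln(0.932) = 0.0704
L[3] = -ln(1-0.21) = -ln(0.79) = 0.2357
L[4] = -ln(1-0.278) = -ln(0.722) = 0.3257
mean = (0.1404 + 0.5276 + 0.0704 + 0.2357 + 0.3257)/5 = 0.26

0.26


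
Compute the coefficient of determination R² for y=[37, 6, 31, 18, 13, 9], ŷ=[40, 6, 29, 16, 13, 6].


ȳ = 19
SS_res = Σ(y-ŷ)² = 26
SS_tot = Σ(y-ȳ)² = 774
R² = 1 - SS_res/SS_tot = 1 - 0.0336 = 0.9664

0.9664


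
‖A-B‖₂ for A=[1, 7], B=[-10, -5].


d = √((1+ 10)² + (7+ 5)²)
  = √(121 + 144)
  = √265 = 16.2788

16.2788


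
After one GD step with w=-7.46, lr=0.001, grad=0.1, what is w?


w_new = w - α·∇
= -7.46 - 0.001·0.1
= -7.46 - 0.0001
= -7.4601

-7.4601


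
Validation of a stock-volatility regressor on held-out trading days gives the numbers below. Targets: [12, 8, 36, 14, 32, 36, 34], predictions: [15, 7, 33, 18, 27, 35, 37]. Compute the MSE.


Squared errors: (12-15)²=9, (8-7)²=1, (36-33)²=9, (14-18)²=16, (32-27)²=25, (36-35)²=1, (34-37)²=9
Sum = 70
MSE = 70/7 = 10

10


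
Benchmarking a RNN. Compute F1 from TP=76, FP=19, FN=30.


Precision = 76/95 = 0.8
Recall = 76/106 = 0.717
F1 = 2·P·R/(P+R) = 2·TP/(2·TP+FP+FN) = 152/(152+19+30) = 152/201 = 0.7562

0.7562


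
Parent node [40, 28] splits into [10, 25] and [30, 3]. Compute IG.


Parent = [40, 28], H_parent = 0.9774
H_left = 0.8631 (n=35), H_right = 0.4395 (n=33)
H_children = (35/68)·0.8631 + (33/68)·0.4395 = 0.6575
IG = 0.9774 - 0.6575 = 0.3199

0.3199


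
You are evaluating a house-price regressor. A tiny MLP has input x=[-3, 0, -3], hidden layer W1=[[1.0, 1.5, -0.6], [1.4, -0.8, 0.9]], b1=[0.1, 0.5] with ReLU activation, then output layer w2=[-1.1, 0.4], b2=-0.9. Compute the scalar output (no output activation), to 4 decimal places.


z1[0] = (1.0)·(-3) + (1.5)·(0) + (-0.6)·(-3) + 0.1 = -1.1
z1[1] = (1.4)·(-3) + (-0.8)·(0) + (0.9)·(-3) + 0.5 = -6.4
h = ReLU(z1) = [0.0, 0.0]
output = (-1.1)·(0.0) + (0.4)·(0.0) - 0.9 = -0.9

-0.9
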